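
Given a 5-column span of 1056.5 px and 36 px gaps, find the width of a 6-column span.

1056.5 − 4·36 = 912.5; ÷5 gives c = 182.5 px.
6 columns plus 5 gaps: 1095 + 180 = 1275 px.

1275 px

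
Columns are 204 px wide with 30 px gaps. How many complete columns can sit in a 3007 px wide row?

12 columns: 12·204 + 11·30 = 2778 px ≤ 3007.
13 columns: 3012 px > 3007. So 12.

12 columns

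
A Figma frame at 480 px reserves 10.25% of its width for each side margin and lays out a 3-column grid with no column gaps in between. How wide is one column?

Each margin = 10.25% of 480 = 49.2 px; content = 480 − 2·49.2 = 381.6 px.
3c = 381.6 → c = 127.2 px.

127.2 px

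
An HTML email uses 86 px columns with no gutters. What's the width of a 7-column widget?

7-column span = 7·86 = 602 px.

602 px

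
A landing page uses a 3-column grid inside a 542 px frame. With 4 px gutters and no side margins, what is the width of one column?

542 − 2·4 = 534; ÷3 gives c = 178 px.

178 px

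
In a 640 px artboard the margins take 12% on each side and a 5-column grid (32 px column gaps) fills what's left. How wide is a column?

71.68 px

Each margin = 12% of 640 = 76.8 px; content = 640 − 2·76.8 = 486.4 px.
5 columns + 4 column gaps: 5c + 4·32 = 486.4.
5c = 486.4 − 128 = 358.4, so c = 71.68 px.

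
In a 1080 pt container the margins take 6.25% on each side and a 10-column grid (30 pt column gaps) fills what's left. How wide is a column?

67.5 pt

1080 × (1 − 2·6.25%) = 1080 × 87.5% = 945 pt for the columns.
Subtracting 9 column gaps of 30 leaves 675 for 10 columns, so c = 67.5 pt.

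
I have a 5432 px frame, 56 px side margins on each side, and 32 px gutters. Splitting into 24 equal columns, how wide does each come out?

Take off 112 px of margins, leaving 5320 px.
24 columns + 23 gutters: 24c + 23·32 = 5320.
24c = 5320 − 736 = 4584, so c = 191 px.

191 px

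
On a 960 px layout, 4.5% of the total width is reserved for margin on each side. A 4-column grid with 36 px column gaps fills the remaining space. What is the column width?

960 × (1 − 2·4.5%) = 960 × 91% = 873.6 px for the columns.
Subtracting 3 column gaps of 36 leaves 765.6 for 4 columns, so c = 191.4 px.

191.4 px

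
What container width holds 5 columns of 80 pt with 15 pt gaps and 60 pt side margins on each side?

580 pt

Container = 2·60 + 5·80 + 4·15 = 120 + 400 + 60 = 580 pt.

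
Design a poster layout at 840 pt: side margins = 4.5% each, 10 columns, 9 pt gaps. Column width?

68.34 pt

Each margin = 4.5% of 840 = 37.8 pt; content = 840 − 2·37.8 = 764.4 pt.
10c + 9·9 = 764.4 → 10c = 683.4 → c = 68.34 pt.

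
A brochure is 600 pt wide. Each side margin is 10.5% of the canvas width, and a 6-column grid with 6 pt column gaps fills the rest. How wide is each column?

74 pt

Margins: 10.5% × 600 = 63 pt each, so content = 600 − 126 = 474 pt.
6 columns + 5 column gaps: 6c + 5·6 = 474.
6c = 474 − 30 = 444, so c = 74 pt.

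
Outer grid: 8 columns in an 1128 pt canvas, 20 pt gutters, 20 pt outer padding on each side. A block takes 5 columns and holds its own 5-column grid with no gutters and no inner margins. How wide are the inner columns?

Take off 40 pt of margins, leaving 1088 pt.
8c + 7·20 = 1088 → 8c = 948 → c = 118.5 pt.
5 columns plus 4 gutters: 592.5 + 80 = 672.5 pt.
672.5 / 5 = 134.5 pt per column.

134.5 pt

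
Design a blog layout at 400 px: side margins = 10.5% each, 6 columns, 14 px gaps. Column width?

Margins: 10.5% × 400 = 42 px each, so content = 400 − 84 = 316 px.
316 − 5·14 = 246; ÷6 gives c = 41 px.

41 px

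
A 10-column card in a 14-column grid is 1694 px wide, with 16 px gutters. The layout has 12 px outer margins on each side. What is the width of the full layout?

2402 px

1694 − 9·16 = 1550; ÷10 gives c = 155 px.
Layout = 2·12 + 14·155 + 13·16 = 24 + 2170 + 208 = 2402 px.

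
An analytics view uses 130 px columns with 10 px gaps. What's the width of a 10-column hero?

Span of 10: 10·130 + 9·10 = 1300 + 90 = 1390 px.

1390 px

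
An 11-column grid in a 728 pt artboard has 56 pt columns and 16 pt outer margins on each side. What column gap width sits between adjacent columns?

8 pt

Content width = 728 − 2·16 = 696 pt.
Columns use 616 pt, leaving 80 pt across 10 column gaps = 8 pt each.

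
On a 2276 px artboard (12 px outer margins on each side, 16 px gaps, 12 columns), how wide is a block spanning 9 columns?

Inside the margins: 2276 − 24 = 2252 px.
Subtracting 11 gaps of 16 leaves 2076 for 12 columns, so c = 173 px.
9-column span = 9·173 + 8·16 = 1685 px.

1685 px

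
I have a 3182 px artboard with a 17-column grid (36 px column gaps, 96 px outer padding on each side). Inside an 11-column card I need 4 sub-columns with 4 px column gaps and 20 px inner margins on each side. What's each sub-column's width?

Subtract both margins: 3182 − 2·96 = 2990 px.
17 columns + 16 column gaps: 17c + 16·36 = 2990.
17c = 2990 − 576 = 2414, so c = 142 px.
Span of 11: 11·142 + 10·36 = 1562 + 360 = 1922 px.
Inner content = 1922 − 2·20 = 1882 px.
4 columns + 3 column gaps: 4d + 3·4 = 1882.
4d = 1882 − 12 = 1870, so d = 467.5 px.

467.5 px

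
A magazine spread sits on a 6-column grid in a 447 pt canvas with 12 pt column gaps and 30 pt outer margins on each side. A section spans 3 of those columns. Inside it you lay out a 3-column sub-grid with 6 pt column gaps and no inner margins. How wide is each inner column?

Inside the margins: 447 − 60 = 387 pt.
387 − 5·12 = 327; ÷6 gives c = 54.5 pt.
3 columns plus 2 column gaps: 163.5 + 24 = 187.5 pt.
Subtracting 2 column gaps of 6 leaves 175.5 for 3 columns, so d = 58.5 pt.

58.5 pt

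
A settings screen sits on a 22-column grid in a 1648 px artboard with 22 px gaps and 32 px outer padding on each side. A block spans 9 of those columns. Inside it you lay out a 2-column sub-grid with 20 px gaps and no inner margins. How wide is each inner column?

307.5 px

Inside the margins: 1648 − 64 = 1584 px.
22c + 21·22 = 1584 → 22c = 1122 → c = 51 px.
Span of 9: 9·51 + 8·22 = 459 + 176 = 635 px.
Subtracting 1 gap of 20 leaves 615 for 2 columns, so d = 307.5 px.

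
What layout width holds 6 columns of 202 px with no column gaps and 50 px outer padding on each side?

Summing: 100 + 1212 = 1312 px.

1312 px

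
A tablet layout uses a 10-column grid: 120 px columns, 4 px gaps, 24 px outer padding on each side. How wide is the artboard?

1284 px

Adding margins, columns and gutters: 48 + 1200 + 36 = 1284 px.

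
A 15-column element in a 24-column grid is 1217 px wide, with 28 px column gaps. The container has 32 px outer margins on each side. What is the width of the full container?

Subtracting 14 column gaps of 28 leaves 825 for 15 columns, so c = 55 px.
Total width: 2·32 + 24·55 + 23·28 = 2028 px.

2028 px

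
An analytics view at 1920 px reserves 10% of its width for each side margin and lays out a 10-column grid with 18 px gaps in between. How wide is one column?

Each margin = 10% of 1920 = 192 px; content = 1920 − 2·192 = 1536 px.
10c + 9·18 = 1536 → 10c = 1374 → c = 137.4 px.

137.4 px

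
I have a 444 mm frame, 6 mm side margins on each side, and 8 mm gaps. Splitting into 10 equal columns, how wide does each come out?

36 mm

Inside the margins: 444 − 12 = 432 mm.
Subtracting 9 gaps of 8 leaves 360 for 10 columns, so c = 36 mm.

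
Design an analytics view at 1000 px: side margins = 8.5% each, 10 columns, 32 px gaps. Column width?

54.2 px

Margins: 8.5% × 1000 = 85 px each, so content = 1000 − 170 = 830 px.
10c + 9·32 = 830 → 10c = 542 → c = 54.2 px.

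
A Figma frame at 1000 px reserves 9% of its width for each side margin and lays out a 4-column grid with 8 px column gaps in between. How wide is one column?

1000 × (1 − 2·9%) = 1000 × 82% = 820 px for the columns.
820 − 3·8 = 796; ÷4 gives c = 199 px.

199 px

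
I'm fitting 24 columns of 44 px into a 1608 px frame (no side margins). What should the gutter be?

24·44 + 23g = 1608 → 23g = 552 → g = 24 px.

24 px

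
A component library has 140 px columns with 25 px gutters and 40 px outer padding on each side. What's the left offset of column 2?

205 px

Before column 2: the margin + 1 column + 1 gutter.
Offset = 40 + 1·(140 + 25) = 40 + 165 = 205 px.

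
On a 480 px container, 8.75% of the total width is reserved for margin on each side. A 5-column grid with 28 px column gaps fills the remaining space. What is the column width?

56.8 px

480 × (1 − 2·8.75%) = 480 × 82.5% = 396 px for the columns.
Subtracting 4 column gaps of 28 leaves 284 for 5 columns, so c = 56.8 px.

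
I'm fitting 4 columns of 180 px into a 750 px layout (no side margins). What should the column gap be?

Columns use 720 px, leaving 30 px across 3 column gaps = 10 px each.

10 px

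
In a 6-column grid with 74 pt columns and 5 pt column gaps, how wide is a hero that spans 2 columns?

153 pt

Span of 2: 2·74 + 1·5 = 148 + 5 = 153 pt.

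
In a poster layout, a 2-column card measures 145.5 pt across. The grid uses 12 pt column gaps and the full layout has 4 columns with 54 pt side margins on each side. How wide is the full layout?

411 pt

2c + 1·12 = 145.5 → 2c = 133.5 → c = 66.75 pt.
Layout = 2·54 + 4·66.75 + 3·12 = 108 + 267 + 36 = 411 pt.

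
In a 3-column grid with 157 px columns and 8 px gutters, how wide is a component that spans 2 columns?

Span of 2: 2·157 + 1·8 = 314 + 8 = 322 px.

322 px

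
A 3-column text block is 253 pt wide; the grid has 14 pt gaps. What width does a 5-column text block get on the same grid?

3c + 2·14 = 253 → 3c = 225 → c = 75 pt.
Span of 5: 5·75 + 4·14 = 375 + 56 = 431 pt.

431 pt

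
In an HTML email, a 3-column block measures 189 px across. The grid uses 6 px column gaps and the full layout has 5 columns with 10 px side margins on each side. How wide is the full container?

339 px

3 columns + 2 column gaps: 3c + 2·6 = 189.
3c = 189 − 12 = 177, so c = 59 px.
Total width: 2·10 + 5·59 + 4·6 = 339 px.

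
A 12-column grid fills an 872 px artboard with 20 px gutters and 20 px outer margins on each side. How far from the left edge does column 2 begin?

Content = 872 − 2·20 = 832 px.
12c + 11·20 = 832 → 12c = 612 → c = 51 px.
Column 2 starts at margin + 1·(column + gutter) = 20 + 1·71 = 91 px.

91 px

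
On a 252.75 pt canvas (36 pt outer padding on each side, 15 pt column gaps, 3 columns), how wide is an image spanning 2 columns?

Inside the margins: 252.75 − 72 = 180.75 pt.
180.75 − 2·15 = 150.75; ÷3 gives c = 50.25 pt.
2 columns plus 1 column gap: 100.5 + 15 = 115.5 pt.

115.5 pt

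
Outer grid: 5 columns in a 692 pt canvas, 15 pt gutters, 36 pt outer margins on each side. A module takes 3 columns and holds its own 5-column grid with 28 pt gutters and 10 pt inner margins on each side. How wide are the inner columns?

46.8 pt

Outer content = 692 − 2·36 = 620 pt.
5 columns + 4 gutters: 5c + 4·15 = 620.
5c = 620 − 60 = 560, so c = 112 pt.
3 columns plus 2 gutters: 336 + 30 = 366 pt.
Inner content = 366 − 2·10 = 346 pt.
5 columns + 4 gutters: 5d + 4·28 = 346.
5d = 346 − 112 = 234, so d = 46.8 pt.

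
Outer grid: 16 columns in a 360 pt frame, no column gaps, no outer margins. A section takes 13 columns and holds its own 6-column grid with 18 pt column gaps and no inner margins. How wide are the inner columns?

33.75 pt

360 / 16 = 22.5 pt per column.
13-column span = 13·22.5 = 292.5 pt.
6d + 5·18 = 292.5 → 6d = 202.5 → d = 33.75 pt.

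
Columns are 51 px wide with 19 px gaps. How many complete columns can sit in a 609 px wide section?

8 columns: 8·51 + 7·19 = 541 px ≤ 609.
9 columns: 611 px > 609. So 8.

8 columns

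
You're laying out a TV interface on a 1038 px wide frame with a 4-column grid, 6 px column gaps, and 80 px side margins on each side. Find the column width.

215 px

Content width = 1038 − 2·80 = 878 px.
4 columns + 3 column gaps: 4c + 3·6 = 878.
4c = 878 − 18 = 860, so c = 215 px.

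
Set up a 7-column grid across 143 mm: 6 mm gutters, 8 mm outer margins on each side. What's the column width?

13 mm

Subtract both margins: 143 − 2·8 = 127 mm.
127 − 6·6 = 91; ÷7 gives c = 13 mm.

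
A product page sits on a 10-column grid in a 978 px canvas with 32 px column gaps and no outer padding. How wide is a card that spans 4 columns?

372 px

978 − 9·32 = 690; ÷10 gives c = 69 px.
Span of 4: 4·69 + 3·32 = 276 + 96 = 372 px.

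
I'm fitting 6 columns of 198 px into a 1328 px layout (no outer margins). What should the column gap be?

6·198 + 5g = 1328 → 5g = 140 → g = 28 px.

28 px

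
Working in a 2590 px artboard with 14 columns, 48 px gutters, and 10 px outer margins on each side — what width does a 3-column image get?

513 px

Subtract both margins: 2590 − 2·10 = 2570 px.
14 columns + 13 gutters: 14c + 13·48 = 2570.
14c = 2570 − 624 = 1946, so c = 139 px.
Span of 3: 3·139 + 2·48 = 417 + 96 = 513 px.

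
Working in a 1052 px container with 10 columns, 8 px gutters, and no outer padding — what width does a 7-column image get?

10c + 9·8 = 1052 → 10c = 980 → c = 98 px.
7-column span = 7·98 + 6·8 = 734 px.

734 px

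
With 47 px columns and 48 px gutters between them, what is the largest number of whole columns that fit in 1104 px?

12 columns: 12·47 + 11·48 = 1092 px ≤ 1104.
13 columns: 1187 px > 1104. So 12.

12 columns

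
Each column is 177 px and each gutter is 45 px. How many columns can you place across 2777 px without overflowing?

12 columns

12 columns: 12·177 + 11·45 = 2619 px ≤ 2777.
13 columns: 2841 px > 2777. So 12.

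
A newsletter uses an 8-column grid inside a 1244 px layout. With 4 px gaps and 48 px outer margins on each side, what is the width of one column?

140 px

Content width = 1244 − 2·48 = 1148 px.
1148 − 7·4 = 1120; ÷8 gives c = 140 px.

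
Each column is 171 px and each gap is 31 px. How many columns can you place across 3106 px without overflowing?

15 columns

15 columns: 15·171 + 14·31 = 2999 px ≤ 3106.
16 columns: 3201 px > 3106. So 15.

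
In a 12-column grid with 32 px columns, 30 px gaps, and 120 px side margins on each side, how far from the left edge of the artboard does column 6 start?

430 px

Each column+gutter stride is 62 px; 5 of them past the 120 px margin is 120 + 310 = 430 px.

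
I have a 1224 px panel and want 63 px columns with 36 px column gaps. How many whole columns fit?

12 columns

k columns need k·63 + (k−1)·36 = k·99 − 36.
k·99 − 36 ≤ 1224 → k ≤ 1260 / 99 ≈ 12.73, so k = 12.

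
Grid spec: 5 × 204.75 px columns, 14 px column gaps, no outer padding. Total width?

1079.75 px

Artboard = 5·204.75 + 4·14 = 1023.75 + 56 = 1079.75 px.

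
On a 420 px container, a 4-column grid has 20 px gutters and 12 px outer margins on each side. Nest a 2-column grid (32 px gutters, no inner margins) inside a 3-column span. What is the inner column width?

Inside the margins: 420 − 24 = 396 px.
4c + 3·20 = 396 → 4c = 336 → c = 84 px.
3-column span = 3·84 + 2·20 = 292 px.
2d + 1·32 = 292 → 2d = 260 → d = 130 px.

130 px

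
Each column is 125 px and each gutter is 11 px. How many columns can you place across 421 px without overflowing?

Each extra column adds 125 + 11 = 136 px.
(421 + 11) / 136 = 3.18, so 3 columns fit.

3 columns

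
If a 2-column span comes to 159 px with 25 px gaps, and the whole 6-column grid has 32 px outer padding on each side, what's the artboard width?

591 px

2c + 1·25 = 159 → 2c = 134 → c = 67 px.
Adding margins, columns and gutters: 64 + 402 + 125 = 591 px.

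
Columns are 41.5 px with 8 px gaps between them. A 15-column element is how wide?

734.5 px

15-column span = 15·41.5 + 14·8 = 734.5 px.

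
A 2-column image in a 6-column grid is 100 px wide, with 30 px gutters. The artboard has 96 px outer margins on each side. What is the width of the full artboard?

2c + 1·30 = 100 → 2c = 70 → c = 35 px.
Total width: 2·96 + 6·35 + 5·30 = 552 px.

552 px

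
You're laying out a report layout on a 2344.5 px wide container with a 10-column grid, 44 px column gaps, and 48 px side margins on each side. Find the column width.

Subtract both margins: 2344.5 − 2·48 = 2248.5 px.
2248.5 − 9·44 = 1852.5; ÷10 gives c = 185.25 px.

185.25 px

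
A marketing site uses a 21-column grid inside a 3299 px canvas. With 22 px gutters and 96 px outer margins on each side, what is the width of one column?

Content width = 3299 − 2·96 = 3107 px.
Subtracting 20 gutters of 22 leaves 2667 for 21 columns, so c = 127 px.

127 px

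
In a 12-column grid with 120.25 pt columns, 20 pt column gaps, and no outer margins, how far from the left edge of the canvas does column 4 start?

Each column+gutter stride is 140.25 pt; with no margin, 3 of them is 420.75 pt.

420.75 pt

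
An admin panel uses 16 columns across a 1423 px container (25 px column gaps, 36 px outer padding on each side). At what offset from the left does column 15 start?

Take off 72 px of margins, leaving 1351 px.
16 columns + 15 column gaps: 16c + 15·25 = 1351.
16c = 1351 − 375 = 976, so c = 61 px.
Each column+gutter stride is 86 px; 14 of them past the 36 px margin is 36 + 1204 = 1240 px.

1240 px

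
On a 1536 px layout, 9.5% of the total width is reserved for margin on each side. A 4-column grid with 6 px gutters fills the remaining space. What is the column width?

306.54 px

Margins: 9.5% × 1536 = 145.92 px each, so content = 1536 − 291.84 = 1244.16 px.
1244.16 − 3·6 = 1226.16; ÷4 gives c = 306.54 px.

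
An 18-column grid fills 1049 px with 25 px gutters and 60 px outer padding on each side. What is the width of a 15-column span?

Inside the margins: 1049 − 120 = 929 px.
Subtracting 17 gutters of 25 leaves 504 for 18 columns, so c = 28 px.
Span of 15: 15·28 + 14·25 = 420 + 350 = 770 px.

770 px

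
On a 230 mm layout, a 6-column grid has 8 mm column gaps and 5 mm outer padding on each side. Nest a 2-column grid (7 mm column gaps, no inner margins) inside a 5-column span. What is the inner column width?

Take off 10 mm of margins, leaving 220 mm.
6c + 5·8 = 220 → 6c = 180 → c = 30 mm.
Span of 5: 5·30 + 4·8 = 150 + 32 = 182 mm.
2 columns + 1 column gap: 2d + 1·7 = 182.
2d = 182 − 7 = 175, so d = 87.5 mm.

87.5 mm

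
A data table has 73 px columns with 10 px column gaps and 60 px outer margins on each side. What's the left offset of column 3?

Before column 3: the margin + 2 columns + 2 column gaps.
Offset = 60 + 2·(73 + 10) = 60 + 166 = 226 px.

226 px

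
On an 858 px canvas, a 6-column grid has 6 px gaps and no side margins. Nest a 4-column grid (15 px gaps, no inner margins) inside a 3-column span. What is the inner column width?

6 columns + 5 gaps: 6c + 5·6 = 858.
6c = 858 − 30 = 828, so c = 138 px.
3-column span = 3·138 + 2·6 = 426 px.
426 − 3·15 = 381; ÷4 gives d = 95.25 px.

95.25 px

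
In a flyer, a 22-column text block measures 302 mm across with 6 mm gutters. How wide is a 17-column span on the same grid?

22c + 21·6 = 302 → 22c = 176 → c = 8 mm.
17-column span = 17·8 + 16·6 = 232 mm.

232 mm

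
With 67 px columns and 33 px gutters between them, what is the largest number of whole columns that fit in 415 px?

4 columns

4 columns: 4·67 + 3·33 = 367 px ≤ 415.
5 columns: 467 px > 415. So 4.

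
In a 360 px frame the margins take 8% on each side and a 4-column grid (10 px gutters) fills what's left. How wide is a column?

68.1 px

360 × (1 − 2·8%) = 360 × 84% = 302.4 px for the columns.
4 columns + 3 gutters: 4c + 3·10 = 302.4.
4c = 302.4 − 30 = 272.4, so c = 68.1 px.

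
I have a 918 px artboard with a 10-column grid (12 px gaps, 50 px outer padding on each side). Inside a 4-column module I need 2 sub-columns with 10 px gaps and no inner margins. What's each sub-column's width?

Inside the margins: 918 − 100 = 818 px.
Subtracting 9 gaps of 12 leaves 710 for 10 columns, so c = 71 px.
4-column span = 4·71 + 3·12 = 320 px.
2d + 1·10 = 320 → 2d = 310 → d = 155 px.

155 px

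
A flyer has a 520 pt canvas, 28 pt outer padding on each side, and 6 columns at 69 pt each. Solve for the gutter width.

10 pt

Inside the margins: 520 − 56 = 464 pt.
6·69 + 5g = 464 → 5g = 50 → g = 10 pt.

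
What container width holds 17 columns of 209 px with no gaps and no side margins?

3553 px

Summing: 3553 = 3553 px.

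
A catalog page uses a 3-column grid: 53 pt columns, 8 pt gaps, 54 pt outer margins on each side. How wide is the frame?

Total width: 2·54 + 3·53 + 2·8 = 283 pt.

283 pt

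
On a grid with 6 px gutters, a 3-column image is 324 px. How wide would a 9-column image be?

Subtracting 2 gutters of 6 leaves 312 for 3 columns, so c = 104 px.
9-column span = 9·104 + 8·6 = 984 px.

984 px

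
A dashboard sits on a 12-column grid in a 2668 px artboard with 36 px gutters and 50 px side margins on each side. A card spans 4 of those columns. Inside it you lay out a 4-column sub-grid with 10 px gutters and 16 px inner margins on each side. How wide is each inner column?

Inside the margins: 2668 − 100 = 2568 px.
12 columns + 11 gutters: 12c + 11·36 = 2568.
12c = 2568 − 396 = 2172, so c = 181 px.
4 columns plus 3 gutters: 724 + 108 = 832 px.
Inner content = 832 − 2·16 = 800 px.
4d + 3·10 = 800 → 4d = 770 → d = 192.5 px.

192.5 px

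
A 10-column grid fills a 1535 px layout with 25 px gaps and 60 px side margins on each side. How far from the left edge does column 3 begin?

Subtract both margins: 1535 − 2·60 = 1415 px.
10 columns + 9 gaps: 10c + 9·25 = 1415.
10c = 1415 − 225 = 1190, so c = 119 px.
Each column+gutter stride is 144 px; 2 of them past the 60 px margin is 60 + 288 = 348 px.

348 px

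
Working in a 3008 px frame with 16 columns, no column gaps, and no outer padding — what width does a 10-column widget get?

With no column gaps, each column is 3008/16 = 188 px.
With no column gaps, 10 columns span 10·188 = 1880 px.

1880 px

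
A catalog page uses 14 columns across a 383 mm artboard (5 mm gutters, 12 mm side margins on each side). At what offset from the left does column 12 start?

Content = 383 − 2·12 = 359 mm.
359 − 13·5 = 294; ÷14 gives c = 21 mm.
Before column 12: the margin + 11 columns + 11 gutters.
Offset = 12 + 11·(21 + 5) = 12 + 286 = 298 mm.

298 mm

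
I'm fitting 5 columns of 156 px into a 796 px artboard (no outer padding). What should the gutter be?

5·156 + 4g = 796 → 4g = 16 → g = 4 px.

4 px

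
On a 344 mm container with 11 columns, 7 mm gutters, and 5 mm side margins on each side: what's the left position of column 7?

191 mm

Take off 10 mm of margins, leaving 334 mm.
11c + 10·7 = 334 → 11c = 264 → c = 24 mm.
Before column 7: the margin + 6 columns + 6 gutters.
Offset = 5 + 6·(24 + 7) = 5 + 186 = 191 mm.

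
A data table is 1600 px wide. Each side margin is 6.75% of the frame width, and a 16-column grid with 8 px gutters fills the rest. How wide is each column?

1600 × (1 − 2·6.75%) = 1600 × 86.5% = 1384 px for the columns.
Subtracting 15 gutters of 8 leaves 1264 for 16 columns, so c = 79 px.

79 px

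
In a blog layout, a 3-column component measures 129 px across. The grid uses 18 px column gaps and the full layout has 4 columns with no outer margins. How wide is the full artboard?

178 px

129 − 2·18 = 93; ÷3 gives c = 31 px.
Total width: 4·31 + 3·18 = 178 px.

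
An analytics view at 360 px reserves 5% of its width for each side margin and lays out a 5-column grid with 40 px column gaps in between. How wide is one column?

32.8 px

360 × (1 − 2·5%) = 360 × 90% = 324 px for the columns.
324 − 4·40 = 164; ÷5 gives c = 32.8 px.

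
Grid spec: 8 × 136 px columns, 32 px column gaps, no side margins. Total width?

Total width: 8·136 + 7·32 = 1312 px.

1312 px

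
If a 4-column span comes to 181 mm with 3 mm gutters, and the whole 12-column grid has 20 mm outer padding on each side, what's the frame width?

181 − 3·3 = 172; ÷4 gives c = 43 mm.
Frame = 2·20 + 12·43 + 11·3 = 40 + 516 + 33 = 589 mm.

589 mm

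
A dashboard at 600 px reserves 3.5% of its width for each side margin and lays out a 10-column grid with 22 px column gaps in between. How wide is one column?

36 px

Each margin = 3.5% of 600 = 21 px; content = 600 − 2·21 = 558 px.
Subtracting 9 column gaps of 22 leaves 360 for 10 columns, so c = 36 px.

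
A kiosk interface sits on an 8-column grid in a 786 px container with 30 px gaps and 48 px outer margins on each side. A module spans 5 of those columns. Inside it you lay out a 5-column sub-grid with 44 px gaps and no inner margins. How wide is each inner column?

48.8 px

Take off 96 px of margins, leaving 690 px.
Subtracting 7 gaps of 30 leaves 480 for 8 columns, so c = 60 px.
5 columns plus 4 gaps: 300 + 120 = 420 px.
Subtracting 4 gaps of 44 leaves 244 for 5 columns, so d = 48.8 px.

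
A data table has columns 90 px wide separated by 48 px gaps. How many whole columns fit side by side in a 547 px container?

4 columns

4 columns: 4·90 + 3·48 = 504 px ≤ 547.
5 columns: 642 px > 547. So 4.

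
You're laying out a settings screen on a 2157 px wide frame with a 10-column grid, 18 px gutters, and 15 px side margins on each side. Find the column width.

Subtract both margins: 2157 − 2·15 = 2127 px.
Subtracting 9 gutters of 18 leaves 1965 for 10 columns, so c = 196.5 px.

196.5 px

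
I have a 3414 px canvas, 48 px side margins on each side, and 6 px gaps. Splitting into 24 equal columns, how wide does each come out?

132.5 px

Content width = 3414 − 2·48 = 3318 px.
24 columns + 23 gaps: 24c + 23·6 = 3318.
24c = 3318 − 138 = 3180, so c = 132.5 px.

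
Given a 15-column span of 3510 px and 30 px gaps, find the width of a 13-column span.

3038 px

3510 − 14·30 = 3090; ÷15 gives c = 206 px.
13-column span = 13·206 + 12·30 = 3038 px.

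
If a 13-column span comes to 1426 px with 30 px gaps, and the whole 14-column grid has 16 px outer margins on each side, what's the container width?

13 columns + 12 gaps: 13c + 12·30 = 1426.
13c = 1426 − 360 = 1066, so c = 82 px.
Adding margins, columns and gutters: 32 + 1148 + 390 = 1570 px.

1570 px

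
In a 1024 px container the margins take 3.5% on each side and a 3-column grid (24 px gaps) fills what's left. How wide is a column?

Each margin = 3.5% of 1024 = 35.84 px; content = 1024 − 2·35.84 = 952.32 px.
3 columns + 2 gaps: 3c + 2·24 = 952.32.
3c = 952.32 − 48 = 904.32, so c = 301.44 px.

301.44 px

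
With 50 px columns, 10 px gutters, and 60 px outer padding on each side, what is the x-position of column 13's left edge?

Before column 13: the margin + 12 columns + 12 gutters.
Offset = 60 + 12·(50 + 10) = 60 + 720 = 780 px.

780 px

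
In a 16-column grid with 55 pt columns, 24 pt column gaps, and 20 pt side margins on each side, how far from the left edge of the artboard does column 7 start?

494 pt

Column 7 starts at margin + 6·(column + gutter) = 20 + 6·79 = 494 pt.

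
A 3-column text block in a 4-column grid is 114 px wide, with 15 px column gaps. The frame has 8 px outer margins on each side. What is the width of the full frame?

173 px

3c + 2·15 = 114 → 3c = 84 → c = 28 px.
Adding margins, columns and gutters: 16 + 112 + 45 = 173 px.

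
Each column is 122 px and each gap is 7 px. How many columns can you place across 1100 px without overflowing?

8 columns

8 columns: 8·122 + 7·7 = 1025 px ≤ 1100.
9 columns: 1154 px > 1100. So 8.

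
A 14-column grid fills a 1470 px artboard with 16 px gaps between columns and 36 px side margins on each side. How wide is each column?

85 px

Take off 72 px of margins, leaving 1398 px.
1398 − 13·16 = 1190; ÷14 gives c = 85 px.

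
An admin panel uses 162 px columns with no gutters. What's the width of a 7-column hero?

With no gutters, 7 columns span 7·162 = 1134 px.

1134 px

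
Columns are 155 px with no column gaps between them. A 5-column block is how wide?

775 px

With no column gaps, 5 columns span 5·155 = 775 px.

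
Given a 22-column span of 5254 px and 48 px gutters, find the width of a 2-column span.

Subtracting 21 gutters of 48 leaves 4246 for 22 columns, so c = 193 px.
2-column span = 2·193 + 1·48 = 434 px.

434 px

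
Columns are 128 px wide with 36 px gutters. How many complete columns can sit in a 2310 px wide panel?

Each extra column adds 128 + 36 = 164 px.
(2310 + 36) / 164 = 14.30, so 14 columns fit.

14 columns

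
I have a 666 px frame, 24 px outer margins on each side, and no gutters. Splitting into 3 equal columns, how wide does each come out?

Inside the margins: 666 − 48 = 618 px.
618 / 3 = 206 px per column.

206 px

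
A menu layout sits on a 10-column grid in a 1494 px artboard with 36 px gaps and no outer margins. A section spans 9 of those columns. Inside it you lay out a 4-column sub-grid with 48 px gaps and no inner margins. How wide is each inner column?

299.25 px

10c + 9·36 = 1494 → 10c = 1170 → c = 117 px.
9 columns plus 8 gaps: 1053 + 288 = 1341 px.
Subtracting 3 gaps of 48 leaves 1197 for 4 columns, so d = 299.25 px.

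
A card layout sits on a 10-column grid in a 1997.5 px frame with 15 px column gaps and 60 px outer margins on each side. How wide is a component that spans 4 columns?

742 px

Inside the margins: 1997.5 − 120 = 1877.5 px.
10c + 9·15 = 1877.5 → 10c = 1742.5 → c = 174.25 px.
Span of 4: 4·174.25 + 3·15 = 697 + 45 = 742 px.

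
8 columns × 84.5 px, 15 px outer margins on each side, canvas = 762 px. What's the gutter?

8 px

Subtract both margins: 762 − 2·15 = 732 px.
8·84.5 + 7g = 732 → 7g = 56 → g = 8 px.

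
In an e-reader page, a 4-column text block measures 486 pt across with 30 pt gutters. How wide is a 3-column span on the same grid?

357 pt

4 columns + 3 gutters: 4c + 3·30 = 486.
4c = 486 − 90 = 396, so c = 99 pt.
3 columns plus 2 gutters: 297 + 60 = 357 pt.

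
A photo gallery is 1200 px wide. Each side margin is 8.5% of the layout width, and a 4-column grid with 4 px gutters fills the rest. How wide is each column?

1200 × (1 − 2·8.5%) = 1200 × 83% = 996 px for the columns.
Subtracting 3 gutters of 4 leaves 984 for 4 columns, so c = 246 px.

246 px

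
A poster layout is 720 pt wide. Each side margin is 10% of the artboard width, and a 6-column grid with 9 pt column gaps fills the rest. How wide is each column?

88.5 pt

720 × (1 − 2·10%) = 720 × 80% = 576 pt for the columns.
6c + 5·9 = 576 → 6c = 531 → c = 88.5 pt.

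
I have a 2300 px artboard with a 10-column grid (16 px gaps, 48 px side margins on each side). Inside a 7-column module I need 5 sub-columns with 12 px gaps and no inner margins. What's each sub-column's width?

298 px

Subtract both margins: 2300 − 2·48 = 2204 px.
10c + 9·16 = 2204 → 10c = 2060 → c = 206 px.
7 columns plus 6 gaps: 1442 + 96 = 1538 px.
1538 − 4·12 = 1490; ÷5 gives d = 298 px.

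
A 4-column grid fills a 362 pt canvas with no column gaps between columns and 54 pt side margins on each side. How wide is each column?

63.5 pt

Subtract both margins: 362 − 2·54 = 254 pt.
254 / 4 = 63.5 pt per column.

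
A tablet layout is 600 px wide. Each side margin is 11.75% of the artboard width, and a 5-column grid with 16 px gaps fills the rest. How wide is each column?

79 px

Each margin = 11.75% of 600 = 70.5 px; content = 600 − 2·70.5 = 459 px.
Subtracting 4 gaps of 16 leaves 395 for 5 columns, so c = 79 px.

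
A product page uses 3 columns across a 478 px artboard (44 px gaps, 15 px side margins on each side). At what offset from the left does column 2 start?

Take off 30 px of margins, leaving 448 px.
3 columns + 2 gaps: 3c + 2·44 = 448.
3c = 448 − 88 = 360, so c = 120 px.
Each column+gutter stride is 164 px; 1 of them past the 15 px margin is 15 + 164 = 179 px.

179 px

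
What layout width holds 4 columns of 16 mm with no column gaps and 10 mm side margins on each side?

Layout = 2·10 + 4·16 = 20 + 64 = 84 mm.

84 mm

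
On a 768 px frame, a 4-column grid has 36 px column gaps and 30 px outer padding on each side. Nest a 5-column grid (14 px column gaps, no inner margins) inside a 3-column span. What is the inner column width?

93.2 px

Subtract both margins: 768 − 2·30 = 708 px.
4 columns + 3 column gaps: 4c + 3·36 = 708.
4c = 708 − 108 = 600, so c = 150 px.
Span of 3: 3·150 + 2·36 = 450 + 72 = 522 px.
Subtracting 4 column gaps of 14 leaves 466 for 5 columns, so d = 93.2 px.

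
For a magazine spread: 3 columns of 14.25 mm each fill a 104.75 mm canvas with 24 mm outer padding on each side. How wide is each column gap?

7 mm

Content width = 104.75 − 2·24 = 56.75 mm.
3·14.25 + 2g = 56.75 → 2g = 14 → g = 7 mm.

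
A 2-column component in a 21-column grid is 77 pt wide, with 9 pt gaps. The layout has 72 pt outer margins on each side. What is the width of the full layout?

Subtracting 1 gap of 9 leaves 68 for 2 columns, so c = 34 pt.
Adding margins, columns and gutters: 144 + 714 + 180 = 1038 pt.

1038 pt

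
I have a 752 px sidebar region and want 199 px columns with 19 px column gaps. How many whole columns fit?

Each extra column adds 199 + 19 = 218 px.
(752 + 19) / 218 = 3.54, so 3 columns fit.

3 columns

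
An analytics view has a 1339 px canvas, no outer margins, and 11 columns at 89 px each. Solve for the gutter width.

36 px

Columns use 979 px, leaving 360 px across 10 gutters = 36 px each.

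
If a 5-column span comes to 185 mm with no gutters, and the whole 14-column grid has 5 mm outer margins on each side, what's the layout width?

528 mm

With no gutters, each column is 185/5 = 37 mm.
Total width: 2·5 + 14·37 = 528 mm.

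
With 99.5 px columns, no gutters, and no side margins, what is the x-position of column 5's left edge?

Each column+gutter stride is 99.5 px; with no margin, 4 of them is 398 px.

398 px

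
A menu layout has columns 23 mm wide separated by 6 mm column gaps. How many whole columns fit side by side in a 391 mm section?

13 columns

13 columns: 13·23 + 12·6 = 371 mm ≤ 391.
14 columns: 400 mm > 391. So 13.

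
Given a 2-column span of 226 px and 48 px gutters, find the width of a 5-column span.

2 columns + 1 gutter: 2c + 1·48 = 226.
2c = 226 − 48 = 178, so c = 89 px.
5-column span = 5·89 + 4·48 = 637 px.

637 px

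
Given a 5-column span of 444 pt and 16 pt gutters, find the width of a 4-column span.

352 pt

5c + 4·16 = 444 → 5c = 380 → c = 76 pt.
4-column span = 4·76 + 3·16 = 352 pt.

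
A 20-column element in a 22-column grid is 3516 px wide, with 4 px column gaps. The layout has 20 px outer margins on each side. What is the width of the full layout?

3516 − 19·4 = 3440; ÷20 gives c = 172 px.
Total width: 2·20 + 22·172 + 21·4 = 3908 px.

3908 px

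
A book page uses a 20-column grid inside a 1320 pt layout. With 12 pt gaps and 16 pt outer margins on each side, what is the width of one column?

53 pt

Subtract both margins: 1320 − 2·16 = 1288 pt.
Subtracting 19 gaps of 12 leaves 1060 for 20 columns, so c = 53 pt.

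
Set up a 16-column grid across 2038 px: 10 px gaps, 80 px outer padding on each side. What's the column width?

Content width = 2038 − 2·80 = 1878 px.
Subtracting 15 gaps of 10 leaves 1728 for 16 columns, so c = 108 px.

108 px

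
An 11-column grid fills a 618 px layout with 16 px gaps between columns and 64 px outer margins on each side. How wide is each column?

30 px

Take off 128 px of margins, leaving 490 px.
11c + 10·16 = 490 → 11c = 330 → c = 30 px.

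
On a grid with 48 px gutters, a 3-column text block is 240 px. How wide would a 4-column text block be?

336 px

3 columns + 2 gutters: 3c + 2·48 = 240.
3c = 240 − 96 = 144, so c = 48 px.
Span of 4: 4·48 + 3·48 = 192 + 144 = 336 px.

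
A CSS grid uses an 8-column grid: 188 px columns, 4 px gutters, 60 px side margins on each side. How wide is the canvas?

Canvas = 2·60 + 8·188 + 7·4 = 120 + 1504 + 28 = 1652 px.

1652 px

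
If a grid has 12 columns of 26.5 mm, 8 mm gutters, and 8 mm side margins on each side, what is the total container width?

422 mm

Adding margins, columns and gutters: 16 + 318 + 88 = 422 mm.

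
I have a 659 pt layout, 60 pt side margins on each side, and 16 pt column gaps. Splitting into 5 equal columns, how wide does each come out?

Inside the margins: 659 − 120 = 539 pt.
5c + 4·16 = 539 → 5c = 475 → c = 95 pt.

95 pt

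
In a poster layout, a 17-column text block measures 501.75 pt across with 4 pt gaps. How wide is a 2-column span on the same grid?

55.5 pt

501.75 − 16·4 = 437.75; ÷17 gives c = 25.75 pt.
2 columns plus 1 gap: 51.5 + 4 = 55.5 pt.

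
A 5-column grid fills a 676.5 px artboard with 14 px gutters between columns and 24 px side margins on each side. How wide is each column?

114.5 px

Inside the margins: 676.5 − 48 = 628.5 px.
5c + 4·14 = 628.5 → 5c = 572.5 → c = 114.5 px.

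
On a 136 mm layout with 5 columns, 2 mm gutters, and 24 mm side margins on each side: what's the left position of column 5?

96 mm

Subtract both margins: 136 − 2·24 = 88 mm.
5 columns + 4 gutters: 5c + 4·2 = 88.
5c = 88 − 8 = 80, so c = 16 mm.
Before column 5: the margin + 4 columns + 4 gutters.
Offset = 24 + 4·(16 + 2) = 24 + 72 = 96 mm.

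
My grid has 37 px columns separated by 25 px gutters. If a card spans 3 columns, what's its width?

161 px

3 columns plus 2 gutters: 111 + 50 = 161 px.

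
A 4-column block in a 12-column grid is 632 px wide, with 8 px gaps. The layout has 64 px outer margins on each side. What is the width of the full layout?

2040 px

4c + 3·8 = 632 → 4c = 608 → c = 152 px.
Adding margins, columns and gutters: 128 + 1824 + 88 = 2040 px.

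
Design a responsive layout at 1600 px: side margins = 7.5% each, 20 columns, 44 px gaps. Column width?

26.2 px

1600 × (1 − 2·7.5%) = 1600 × 85% = 1360 px for the columns.
20c + 19·44 = 1360 → 20c = 524 → c = 26.2 px.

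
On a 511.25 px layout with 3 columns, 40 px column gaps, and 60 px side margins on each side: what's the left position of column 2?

Subtract both margins: 511.25 − 2·60 = 391.25 px.
391.25 − 2·40 = 311.25; ÷3 gives c = 103.75 px.
Column 2 starts at margin + 1·(column + gutter) = 60 + 1·143.75 = 203.75 px.

203.75 px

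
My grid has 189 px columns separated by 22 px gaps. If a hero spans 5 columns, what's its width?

1033 px

5-column span = 5·189 + 4·22 = 1033 px.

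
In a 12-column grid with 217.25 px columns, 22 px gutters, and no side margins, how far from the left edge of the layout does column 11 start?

No margin, so column 11 starts at 10·(column + gutter) = 10·239.25 = 2392.5 px.

2392.5 px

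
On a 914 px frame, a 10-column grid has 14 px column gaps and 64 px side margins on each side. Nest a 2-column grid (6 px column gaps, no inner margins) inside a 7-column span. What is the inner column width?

Inside the margins: 914 − 128 = 786 px.
10 columns + 9 column gaps: 10c + 9·14 = 786.
10c = 786 − 126 = 660, so c = 66 px.
7 columns plus 6 column gaps: 462 + 84 = 546 px.
2 columns + 1 column gap: 2d + 1·6 = 546.
2d = 546 − 6 = 540, so d = 270 px.

270 px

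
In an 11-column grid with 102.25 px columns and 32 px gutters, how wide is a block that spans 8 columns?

8-column span = 8·102.25 + 7·32 = 1042 px.

1042 px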